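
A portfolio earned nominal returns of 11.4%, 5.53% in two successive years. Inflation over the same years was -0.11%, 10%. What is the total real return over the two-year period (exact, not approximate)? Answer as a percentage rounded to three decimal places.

6.991%

Compound the nominal returns: 1.1140 × 1.0553 = 1.175604.
Compound inflation: 0.9989 × 1.1000 = 1.098790.
Deflate: 1.175604 / 1.098790 = 1.069908.
Total real return = 1.069908 − 1 → 6.991%.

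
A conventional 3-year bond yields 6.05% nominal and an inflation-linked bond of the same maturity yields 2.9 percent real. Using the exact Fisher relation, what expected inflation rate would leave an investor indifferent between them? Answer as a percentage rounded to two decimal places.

(1 + π) = (1 + i)/(1 + r) = 1.06050 / 1.02900 = 1.030612
Break-even inflation = 1.030612 − 1 → 3.06%.

3.06%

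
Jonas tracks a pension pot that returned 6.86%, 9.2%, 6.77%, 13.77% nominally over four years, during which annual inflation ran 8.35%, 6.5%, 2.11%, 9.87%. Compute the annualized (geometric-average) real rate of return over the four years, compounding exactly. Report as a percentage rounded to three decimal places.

2.293%

Compound the nominal returns: 1.0686 × 1.0920 × 1.0677 × 1.1377 = 1.41747305.
Compound inflation: 1.0835 × 1.0650 × 1.0211 × 1.0987 = 1.29457115.
Deflate: 1.41747305 / 1.29457115 = 1.09493638.
Annualized real rate = 1.09493638^(1/4) − 1 = 2.2933% → 2.293%.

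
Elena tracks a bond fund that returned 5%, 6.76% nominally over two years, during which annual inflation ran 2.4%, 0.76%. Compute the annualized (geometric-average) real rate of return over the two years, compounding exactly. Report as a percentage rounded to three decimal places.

4.233%

Nominal growth factor = 1.0500 × 1.0676 = 1.12098000
Price-level growth factor = 1.0240 × 1.0076 = 1.03178240
Real growth factor = 1.12098000 / 1.03178240 = 1.08645001
Annualized real rate = 1.08645001^(1/2) − 1 = 4.2329% → 4.233%.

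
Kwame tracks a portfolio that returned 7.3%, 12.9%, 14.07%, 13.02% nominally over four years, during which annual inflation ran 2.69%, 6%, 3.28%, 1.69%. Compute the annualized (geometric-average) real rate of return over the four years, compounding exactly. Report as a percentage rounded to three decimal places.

Nominal growth factor = 1.0730 × 1.1290 × 1.1407 × 1.1302 = 1.56178198
Price-level growth factor = 1.0269 × 1.0600 × 1.0328 × 1.0169 = 1.14321653
Real growth factor = 1.56178198 / 1.14321653 = 1.36612964
Annualized real rate = 1.36612964^(1/4) − 1 = 8.1118% → 8.112%.

8.112%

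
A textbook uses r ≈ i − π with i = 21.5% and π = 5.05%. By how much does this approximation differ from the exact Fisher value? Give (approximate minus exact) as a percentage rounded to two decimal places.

0.79%

Approximate: r ≈ 21.500% − 5.050% = 16.4500%
Exact: (1 + 0.2150)/(1 + 0.0505) − 1 = 15.6592%
Error = 16.4500% − 15.6592% = 0.7908% → 0.79%.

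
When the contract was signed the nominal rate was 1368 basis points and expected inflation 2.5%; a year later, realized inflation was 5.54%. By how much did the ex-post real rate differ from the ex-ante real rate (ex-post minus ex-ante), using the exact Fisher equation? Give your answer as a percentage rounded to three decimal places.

Ex-ante: (1 + 0.1368)/(1 + 0.0250) − 1 = 10.9073%
Ex-post: (1 + 0.1368)/(1 + 0.0554) − 1 = 7.7127%
Difference (ex-post − ex-ante) = -3.1946% → -3.195%.

-3.195%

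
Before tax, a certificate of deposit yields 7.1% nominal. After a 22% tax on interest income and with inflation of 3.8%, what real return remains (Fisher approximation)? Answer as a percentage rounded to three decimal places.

1.738%

After-tax nominal return = 7.1% × (1 − 0.22) = 5.5380%.
r ≈ 5.5380% − 3.8% → 1.738%.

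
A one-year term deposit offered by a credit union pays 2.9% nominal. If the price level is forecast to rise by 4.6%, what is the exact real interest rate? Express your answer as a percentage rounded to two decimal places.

-1.63%

By the Fisher equation, 1 + r = (1 + i)/(1 + π).
1 + r = 1.02900 / 1.04600 = 0.983748
r = 0.983748 − 1 = -1.6252%, i.e. -1.63%.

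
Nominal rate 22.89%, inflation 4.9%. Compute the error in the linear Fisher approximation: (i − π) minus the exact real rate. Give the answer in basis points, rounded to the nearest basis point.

Approximate: r ≈ 22.890% − 4.900% = 17.9900%
Exact: (1 + 0.2289)/(1 + 0.0490) − 1 = 17.1497%
Error = 17.9900% − 17.1497% = 0.8403% → 84 basis points.

84 basis points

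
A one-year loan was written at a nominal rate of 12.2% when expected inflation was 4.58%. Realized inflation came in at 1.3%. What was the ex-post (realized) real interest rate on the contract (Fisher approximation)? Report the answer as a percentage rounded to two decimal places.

10.90%

Ex-post: 12.2% − 1.3% = 10.900%
So the realized real rate is 10.90%.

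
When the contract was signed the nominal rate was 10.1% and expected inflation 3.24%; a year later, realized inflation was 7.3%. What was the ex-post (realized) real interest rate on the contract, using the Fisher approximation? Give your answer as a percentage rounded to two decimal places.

2.80%

Ex-post: 10.1% − 7.3% = 2.800%
So the realized real rate is 2.80%.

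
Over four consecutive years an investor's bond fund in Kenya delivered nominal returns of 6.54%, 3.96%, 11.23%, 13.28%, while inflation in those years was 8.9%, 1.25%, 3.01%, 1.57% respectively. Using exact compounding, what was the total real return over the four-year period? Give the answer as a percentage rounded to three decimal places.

20.972%

Compound the nominal returns: 1.0654 × 1.0396 × 1.1123 × 1.1328 = 1.395578.
Compound inflation: 1.0890 × 1.0125 × 1.0301 × 1.0157 = 1.153633.
Deflate: 1.395578 / 1.153633 = 1.209724.
Total real return = 1.209724 − 1 → 20.972%.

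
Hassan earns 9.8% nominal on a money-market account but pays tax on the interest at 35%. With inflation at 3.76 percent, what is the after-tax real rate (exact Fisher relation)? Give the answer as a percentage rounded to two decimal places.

2.52%

After-tax nominal return = 9.8% × (1 − 0.35) = 6.3700%.
1 + r = 1.06370 / 1.03760 = 1.025154
After-tax real rate = 1.025154 − 1 → 2.52%.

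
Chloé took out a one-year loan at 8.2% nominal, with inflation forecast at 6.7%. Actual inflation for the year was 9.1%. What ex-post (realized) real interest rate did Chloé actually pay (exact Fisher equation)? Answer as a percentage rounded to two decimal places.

Ex-post: (1 + 0.0820)/(1 + 0.0910) − 1 = -0.8249%
So the realized real rate is -0.82%.

-0.82%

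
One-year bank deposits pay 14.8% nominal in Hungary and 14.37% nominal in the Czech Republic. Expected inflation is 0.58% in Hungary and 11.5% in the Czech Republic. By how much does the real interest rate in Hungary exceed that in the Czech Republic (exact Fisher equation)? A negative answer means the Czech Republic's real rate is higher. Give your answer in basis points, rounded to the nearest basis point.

1156 basis points

Hungary: (1 + 0.1480)/(1 + 0.0058) − 1 = 14.1380%
The Czech Republic: (1 + 0.1437)/(1 + 0.1150) − 1 = 2.5740%
Differential = 14.1380% − 2.5740% = 11.5640% → 1156 basis points.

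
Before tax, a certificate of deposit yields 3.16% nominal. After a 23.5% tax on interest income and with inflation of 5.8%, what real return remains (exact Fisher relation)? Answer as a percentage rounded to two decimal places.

-3.20%

After-tax nominal return = 3.16% × (1 − 0.235) = 2.4174%.
1 + r = 1.024174 / 1.05800 = 0.968028
After-tax real rate = 0.968028 − 1 → -3.20%.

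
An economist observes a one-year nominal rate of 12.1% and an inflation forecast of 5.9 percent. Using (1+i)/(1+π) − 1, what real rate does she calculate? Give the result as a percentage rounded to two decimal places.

1 + r = 1.12100 / 1.05900 = 1.058546
r = 1.058546 − 1 = 5.8546%, i.e. 5.85%.

5.85%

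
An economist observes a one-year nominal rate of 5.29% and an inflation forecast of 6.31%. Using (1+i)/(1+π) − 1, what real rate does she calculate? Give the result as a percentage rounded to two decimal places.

By the Fisher relation, 1 + r = (1 + i)/(1 + π).
1 + r = 1.05290 / 1.06310 = 0.990405
r = 0.990405 − 1 = -0.9595%, i.e. -0.96%.

-0.96%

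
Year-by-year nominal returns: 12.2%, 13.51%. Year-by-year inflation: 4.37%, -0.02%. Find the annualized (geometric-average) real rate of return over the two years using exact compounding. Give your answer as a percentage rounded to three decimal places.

Compound the nominal returns: 1.1220 × 1.1351 = 1.27358220.
Compound inflation: 1.0437 × 0.9998 = 1.04349126.
Deflate: 1.27358220 / 1.04349126 = 1.22050107.
Annualized real rate = 1.22050107^(1/2) − 1 = 10.4763% → 10.476%.

10.476%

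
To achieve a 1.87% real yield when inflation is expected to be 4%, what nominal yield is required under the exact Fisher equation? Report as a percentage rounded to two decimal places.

5.94%

(1 + i) = (1 + r)(1 + π) = 1.01870 × 1.04000 = 1.059448
i = 1.059448 − 1, so the required nominal rate is 5.94%.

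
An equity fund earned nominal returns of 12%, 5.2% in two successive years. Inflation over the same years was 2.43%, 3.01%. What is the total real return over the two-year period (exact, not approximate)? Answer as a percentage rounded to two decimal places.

11.67%

Compound the nominal returns: 1.1200 × 1.0520 = 1.178240.
Compound inflation: 1.0243 × 1.0301 = 1.055131.
Deflate: 1.178240 / 1.055131 = 1.116676.
Total real return = 1.116676 − 1 → 11.67%.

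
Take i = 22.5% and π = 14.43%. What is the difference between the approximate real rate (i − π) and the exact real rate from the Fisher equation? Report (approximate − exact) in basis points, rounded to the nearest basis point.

102 basis points

Approximate: r ≈ 22.500% − 14.430% = 8.0700%
Exact: (1 + 0.2250)/(1 + 0.1443) − 1 = 7.0523%
Error = 8.0700% − 7.0523% = 1.0177% → 102 basis points.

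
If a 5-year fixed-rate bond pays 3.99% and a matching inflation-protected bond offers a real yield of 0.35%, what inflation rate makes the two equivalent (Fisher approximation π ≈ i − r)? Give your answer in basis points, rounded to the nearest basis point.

364 basis points

π ≈ i − r = 3.99% − 0.35% → 364 basis points.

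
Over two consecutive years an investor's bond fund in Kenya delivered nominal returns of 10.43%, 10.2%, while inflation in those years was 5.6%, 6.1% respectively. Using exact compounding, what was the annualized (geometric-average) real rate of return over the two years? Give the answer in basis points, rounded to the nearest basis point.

422 basis points

Compound the nominal returns: 1.1043 × 1.1020 = 1.21693860.
Compound inflation: 1.0560 × 1.0610 = 1.12041600.
Deflate: 1.21693860 / 1.12041600 = 1.08614889.
Annualized real rate = 1.08614889^(1/2) − 1 = 4.2185% → 422 basis points.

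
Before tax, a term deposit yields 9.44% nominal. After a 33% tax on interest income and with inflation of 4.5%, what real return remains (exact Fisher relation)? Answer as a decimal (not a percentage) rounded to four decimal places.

0.0175

After-tax nominal return = 9.44% × (1 − 0.33) = 6.3248%.
1 + r = 1.063248 / 1.04500 = 1.017462
After-tax real rate = 1.017462 − 1 → 0.0175.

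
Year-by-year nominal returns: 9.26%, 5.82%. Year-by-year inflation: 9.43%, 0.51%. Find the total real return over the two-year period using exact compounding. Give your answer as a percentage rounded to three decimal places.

5.119%

Compound the nominal returns: 1.0926 × 1.0582 = 1.15618932.
Compound inflation: 1.0943 × 1.0051 = 1.09988093.
Deflate: 1.15618932 / 1.09988093 = 1.05119499.
Total real return = 1.05119499 − 1 → 5.119%.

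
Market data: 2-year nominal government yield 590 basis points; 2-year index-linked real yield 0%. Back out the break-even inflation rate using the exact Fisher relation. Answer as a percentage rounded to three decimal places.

(1 + π) = (1 + i)/(1 + r) = 1.05900 / 1.00000 = 1.059000
Break-even inflation = 1.059000 − 1 → 5.900%.

5.900%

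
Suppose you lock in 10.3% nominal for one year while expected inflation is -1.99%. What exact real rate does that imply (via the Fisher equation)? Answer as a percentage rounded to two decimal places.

12.54%

By the Fisher equation, 1 + r = (1 + i)/(1 + π).
1 + r = 1.10300 / 0.98010 = 1.125395
r = 1.125395 − 1 = 12.5395%, i.e. 12.54%.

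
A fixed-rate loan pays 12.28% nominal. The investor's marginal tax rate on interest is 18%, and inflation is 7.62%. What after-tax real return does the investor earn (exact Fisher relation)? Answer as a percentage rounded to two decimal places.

After-tax nominal return = 12.28% × (1 − 0.18) = 10.0696%.
1 + r = 1.100696 / 1.07620 = 1.022762
After-tax real rate = 1.022762 − 1 → 2.28%.

2.28%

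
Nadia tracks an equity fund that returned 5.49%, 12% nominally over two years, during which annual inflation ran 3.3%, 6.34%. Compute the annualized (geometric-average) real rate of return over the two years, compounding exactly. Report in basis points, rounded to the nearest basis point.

371 basis points

Compound the nominal returns: 1.0549 × 1.1200 = 1.18148800.
Compound inflation: 1.0330 × 1.0634 = 1.09849220.
Deflate: 1.18148800 / 1.09849220 = 1.07555429.
Annualized real rate = 1.07555429^(1/2) − 1 = 3.7089% → 371 basis points.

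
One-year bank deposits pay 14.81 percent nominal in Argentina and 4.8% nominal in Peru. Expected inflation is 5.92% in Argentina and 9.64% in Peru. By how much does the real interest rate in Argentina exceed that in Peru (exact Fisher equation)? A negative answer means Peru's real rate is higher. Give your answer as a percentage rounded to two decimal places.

12.81%

Argentina: (1 + 0.1481)/(1 + 0.0592) − 1 = 8.3931%
Peru: (1 + 0.0480)/(1 + 0.0964) − 1 = -4.4144%
Differential = 8.3931% − (-4.4144%) = 12.8076% → 12.81%.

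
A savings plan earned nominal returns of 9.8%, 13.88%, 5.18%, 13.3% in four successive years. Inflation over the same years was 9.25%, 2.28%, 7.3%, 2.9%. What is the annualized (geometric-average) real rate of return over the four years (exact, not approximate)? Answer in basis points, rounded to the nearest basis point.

483 basis points

Compound the nominal returns: 1.0980 × 1.1388 × 1.0518 × 1.1330 = 1.49009129.
Compound inflation: 1.0925 × 1.0228 × 1.0730 × 1.0290 = 1.23375027.
Deflate: 1.49009129 / 1.23375027 = 1.20777382.
Annualized real rate = 1.20777382^(1/4) − 1 = 4.8326% → 483 basis points.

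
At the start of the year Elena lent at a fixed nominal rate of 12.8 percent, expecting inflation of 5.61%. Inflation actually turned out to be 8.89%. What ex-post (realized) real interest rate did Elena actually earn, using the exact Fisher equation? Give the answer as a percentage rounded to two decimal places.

3.59%

Ex-post: (1 + 0.1280)/(1 + 0.0889) − 1 = 3.5908%
So the realized real rate is 3.59%.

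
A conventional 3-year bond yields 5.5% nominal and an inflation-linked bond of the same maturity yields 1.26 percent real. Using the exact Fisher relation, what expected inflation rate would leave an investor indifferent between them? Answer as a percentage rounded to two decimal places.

(1 + π) = (1 + i)/(1 + r) = 1.05500 / 1.01260 = 1.041872
Break-even inflation = 1.041872 − 1 → 4.19%.

4.19%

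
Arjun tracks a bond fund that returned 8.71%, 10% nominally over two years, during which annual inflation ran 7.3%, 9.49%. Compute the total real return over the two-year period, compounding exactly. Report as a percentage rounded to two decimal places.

1.79%

Nominal growth factor = 1.0871 × 1.1000 = 1.195810
Price-level growth factor = 1.0730 × 1.0949 = 1.174828
Real growth factor = 1.195810 / 1.174828 = 1.017860
Total real return = 1.017860 − 1 → 1.79%.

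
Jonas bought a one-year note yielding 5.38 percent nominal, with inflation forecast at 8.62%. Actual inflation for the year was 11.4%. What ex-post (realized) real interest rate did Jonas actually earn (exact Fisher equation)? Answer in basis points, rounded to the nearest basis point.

-540 basis points

Ex-post: (1 + 0.0538)/(1 + 0.1140) − 1 = -5.4039%
So the realized real rate is -540 basis points.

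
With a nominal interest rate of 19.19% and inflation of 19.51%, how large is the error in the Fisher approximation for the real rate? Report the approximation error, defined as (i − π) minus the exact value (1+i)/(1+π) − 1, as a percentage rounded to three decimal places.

-0.052%

Approximate: r ≈ 19.190% − 19.510% = -0.3200%
Exact: (1 + 0.1919)/(1 + 0.1951) − 1 = -0.2678%
Error = -0.3200% − (-0.2678%) = -0.0522% → -0.052%.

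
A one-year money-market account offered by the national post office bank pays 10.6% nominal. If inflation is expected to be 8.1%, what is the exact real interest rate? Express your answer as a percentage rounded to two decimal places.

By the Fisher identity, 1 + r = (1 + i)/(1 + π).
1 + r = 1.10600 / 1.08100 = 1.023127
r = 1.023127 − 1 = 2.3127%, i.e. 2.31%.

2.31%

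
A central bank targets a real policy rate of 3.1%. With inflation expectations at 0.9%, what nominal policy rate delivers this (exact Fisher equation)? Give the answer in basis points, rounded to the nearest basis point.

(1 + i) = (1 + r)(1 + π) = 1.03100 × 1.00900 = 1.040279
i = 1.040279 − 1, so the required nominal rate is 403 basis points.

403 basis points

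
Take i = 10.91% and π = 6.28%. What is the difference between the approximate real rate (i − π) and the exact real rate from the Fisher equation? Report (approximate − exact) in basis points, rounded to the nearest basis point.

27 basis points

Approximate: r ≈ 10.910% − 6.280% = 4.6300%
Exact: (1 + 0.1091)/(1 + 0.0628) − 1 = 4.3564%
Error = 4.6300% − 4.3564% = 0.2736% → 27 basis points.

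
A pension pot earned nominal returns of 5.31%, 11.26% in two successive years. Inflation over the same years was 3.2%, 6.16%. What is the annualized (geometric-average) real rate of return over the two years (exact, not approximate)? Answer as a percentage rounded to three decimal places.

Compound the nominal returns: 1.0531 × 1.1126 = 1.17167906.
Compound inflation: 1.0320 × 1.0616 = 1.09557120.
Deflate: 1.17167906 / 1.09557120 = 1.06946866.
Annualized real rate = 1.06946866^(1/2) − 1 = 3.4151% → 3.415%.

3.415%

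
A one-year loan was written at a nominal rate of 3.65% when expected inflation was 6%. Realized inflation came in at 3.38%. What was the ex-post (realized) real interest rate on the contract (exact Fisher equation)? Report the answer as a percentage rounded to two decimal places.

Ex-post: (1 + 0.0365)/(1 + 0.0338) − 1 = 0.2612%
So the realized real rate is 0.26%.

0.26%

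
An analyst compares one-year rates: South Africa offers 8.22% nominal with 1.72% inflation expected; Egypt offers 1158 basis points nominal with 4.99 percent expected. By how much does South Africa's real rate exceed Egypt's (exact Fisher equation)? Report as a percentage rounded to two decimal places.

South Africa: (1 + 0.0822)/(1 + 0.0172) − 1 = 6.3901%
Egypt: (1 + 0.1158)/(1 + 0.0499) − 1 = 6.2768%
Differential = 6.3901% − 6.2768% = 0.1133% → 0.11%.

0.11%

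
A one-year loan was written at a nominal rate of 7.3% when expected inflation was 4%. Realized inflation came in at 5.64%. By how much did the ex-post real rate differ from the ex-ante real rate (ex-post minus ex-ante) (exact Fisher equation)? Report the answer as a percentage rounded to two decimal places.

-1.60%

Ex-ante: (1 + 0.0730)/(1 + 0.0400) − 1 = 3.1731%
Ex-post: (1 + 0.0730)/(1 + 0.0564) − 1 = 1.5714%
Difference (ex-post − ex-ante) = -1.6017% → -1.60%.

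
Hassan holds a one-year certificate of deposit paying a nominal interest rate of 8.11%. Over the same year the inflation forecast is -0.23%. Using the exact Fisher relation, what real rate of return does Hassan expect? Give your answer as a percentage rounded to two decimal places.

8.36%

1 + r = 1.08110 / 0.99770 = 1.083592
r = 1.083592 − 1 = 8.3592%, i.e. 8.36%.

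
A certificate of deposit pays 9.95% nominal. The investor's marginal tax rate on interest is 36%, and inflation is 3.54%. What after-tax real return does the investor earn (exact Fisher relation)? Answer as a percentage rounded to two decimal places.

After-tax nominal return = 9.95% × (1 − 0.36) = 6.3680%.
1 + r = 1.06368 / 1.03540 = 1.027313
After-tax real rate = 1.027313 − 1 → 2.73%.

2.73%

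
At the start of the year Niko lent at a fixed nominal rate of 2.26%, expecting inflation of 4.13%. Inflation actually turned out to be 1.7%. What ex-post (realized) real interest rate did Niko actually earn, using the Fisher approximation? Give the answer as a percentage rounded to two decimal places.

Ex-post: 2.26% − 1.7% = 0.560%
So the realized real rate is 0.56%.

0.56%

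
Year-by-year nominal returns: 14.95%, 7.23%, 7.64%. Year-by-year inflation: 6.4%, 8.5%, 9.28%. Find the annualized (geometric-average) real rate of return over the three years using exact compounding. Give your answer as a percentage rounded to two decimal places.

1.69%

Compound the nominal returns: 1.1495 × 1.0723 × 1.0764 = 1.32678017.
Compound inflation: 1.0640 × 1.0850 × 1.0928 = 1.26157203.
Deflate: 1.32678017 / 1.26157203 = 1.05168800.
Annualized real rate = 1.05168800^(1/3) − 1 = 1.6941% → 1.69%.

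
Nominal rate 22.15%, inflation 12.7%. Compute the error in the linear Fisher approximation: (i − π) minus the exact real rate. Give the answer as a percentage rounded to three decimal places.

1.065%

Approximate: r ≈ 22.150% − 12.700% = 9.4500%
Exact: (1 + 0.2215)/(1 + 0.1270) − 1 = 8.3851%
Error = 9.4500% − 8.3851% = 1.0649% → 1.065%.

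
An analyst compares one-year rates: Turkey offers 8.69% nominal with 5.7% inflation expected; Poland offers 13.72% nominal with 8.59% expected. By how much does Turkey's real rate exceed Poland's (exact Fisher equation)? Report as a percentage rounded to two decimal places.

Turkey: (1 + 0.0869)/(1 + 0.0570) − 1 = 2.8288%
Poland: (1 + 0.1372)/(1 + 0.0859) − 1 = 4.7242%
Differential = 2.8288% − 4.7242% = -1.8954% → -1.90%.

-1.90%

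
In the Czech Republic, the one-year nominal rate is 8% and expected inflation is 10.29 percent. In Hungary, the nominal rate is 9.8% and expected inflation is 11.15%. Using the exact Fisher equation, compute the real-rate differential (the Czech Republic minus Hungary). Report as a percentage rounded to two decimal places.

-0.86%

The Czech Republic: (1 + 0.0800)/(1 + 0.1029) − 1 = -2.0763%
Hungary: (1 + 0.0980)/(1 + 0.1115) − 1 = -1.2146%
Differential = -2.0763% − (-1.2146%) = -0.8618% → -0.86%.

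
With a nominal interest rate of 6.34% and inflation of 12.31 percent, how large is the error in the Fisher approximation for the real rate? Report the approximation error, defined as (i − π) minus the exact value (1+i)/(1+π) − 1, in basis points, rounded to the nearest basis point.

-65 basis points

Approximate: r ≈ 6.340% − 12.310% = -5.9700%
Exact: (1 + 0.0634)/(1 + 0.1231) − 1 = -5.3156%
Error = -5.9700% − (-5.3156%) = -0.6544% → -65 basis points.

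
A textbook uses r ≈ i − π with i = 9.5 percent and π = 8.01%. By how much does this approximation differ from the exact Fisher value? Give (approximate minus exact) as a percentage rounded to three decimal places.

Approximate: r ≈ 9.500% − 8.010% = 1.4900%
Exact: (1 + 0.0950)/(1 + 0.0801) − 1 = 1.379502%
Error = 1.4900% − 1.379502% = 0.110498% → 0.110%.

0.110%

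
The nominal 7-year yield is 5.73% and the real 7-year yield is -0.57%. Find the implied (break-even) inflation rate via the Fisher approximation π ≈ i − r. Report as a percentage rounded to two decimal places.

6.30%

π ≈ i − r = 5.73% − (-0.57%) → 6.30%.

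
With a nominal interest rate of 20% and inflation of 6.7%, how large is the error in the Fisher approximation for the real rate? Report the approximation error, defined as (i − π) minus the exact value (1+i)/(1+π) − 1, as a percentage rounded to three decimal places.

Approximate: r ≈ 20.000% − 6.700% = 13.3000%
Exact: (1 + 0.2000)/(1 + 0.0670) − 1 = 12.4649%
Error = 13.3000% − 12.4649% = 0.8351% → 0.835%.

0.835%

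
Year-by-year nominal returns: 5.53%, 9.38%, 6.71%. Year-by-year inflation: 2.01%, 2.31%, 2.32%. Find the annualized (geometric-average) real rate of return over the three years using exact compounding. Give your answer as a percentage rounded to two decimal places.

4.87%

Nominal growth factor = 1.0553 × 1.0938 × 1.0671 = 1.23173981
Price-level growth factor = 1.0201 × 1.0231 × 1.0232 = 1.06787732
Real growth factor = 1.23173981 / 1.06787732 = 1.15344692
Annualized real rate = 1.15344692^(1/3) − 1 = 4.8735% → 4.87%.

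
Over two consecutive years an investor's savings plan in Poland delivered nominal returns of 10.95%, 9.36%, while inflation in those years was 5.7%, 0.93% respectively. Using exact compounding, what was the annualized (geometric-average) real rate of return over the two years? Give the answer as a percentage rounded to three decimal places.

Compound the nominal returns: 1.1095 × 1.0936 = 1.21334920.
Compound inflation: 1.0570 × 1.0093 = 1.06683010.
Deflate: 1.21334920 / 1.06683010 = 1.13734061.
Annualized real rate = 1.13734061^(1/2) − 1 = 6.6462% → 6.646%.

6.646%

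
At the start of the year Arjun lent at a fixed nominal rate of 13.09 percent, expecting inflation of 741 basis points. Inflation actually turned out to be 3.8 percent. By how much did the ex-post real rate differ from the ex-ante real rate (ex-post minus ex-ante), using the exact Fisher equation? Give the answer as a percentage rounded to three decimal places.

3.662%

Ex-ante: (1 + 0.1309)/(1 + 0.0741) − 1 = 5.2881%
Ex-post: (1 + 0.1309)/(1 + 0.0380) − 1 = 8.9499%
Difference (ex-post − ex-ante) = 3.6618% → 3.662%.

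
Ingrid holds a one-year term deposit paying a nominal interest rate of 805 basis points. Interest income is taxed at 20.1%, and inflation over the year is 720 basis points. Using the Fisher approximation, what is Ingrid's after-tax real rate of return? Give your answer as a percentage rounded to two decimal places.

After-tax nominal return = 8.05% × (1 − 0.201) = 6.43195%.
r ≈ 6.43195% − 7.2% → -0.77%.

-0.77%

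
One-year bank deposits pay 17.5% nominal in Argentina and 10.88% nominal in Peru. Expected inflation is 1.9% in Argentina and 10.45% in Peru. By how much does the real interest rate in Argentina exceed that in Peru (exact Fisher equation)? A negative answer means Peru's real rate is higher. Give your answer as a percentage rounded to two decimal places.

14.92%

Argentina: (1 + 0.1750)/(1 + 0.0190) − 1 = 15.3091%
Peru: (1 + 0.1088)/(1 + 0.1045) − 1 = 0.3893%
Differential = 15.3091% − 0.3893% = 14.9198% → 14.92%.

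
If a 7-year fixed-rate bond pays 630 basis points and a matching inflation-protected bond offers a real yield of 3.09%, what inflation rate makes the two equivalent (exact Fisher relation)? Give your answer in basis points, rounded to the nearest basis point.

311 basis points

(1 + π) = (1 + i)/(1 + r) = 1.06300 / 1.03090 = 1.031138
Break-even inflation = 1.031138 − 1 → 311 basis points.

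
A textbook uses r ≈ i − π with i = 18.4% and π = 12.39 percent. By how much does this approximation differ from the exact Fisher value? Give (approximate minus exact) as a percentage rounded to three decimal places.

0.663%

Approximate: r ≈ 18.400% − 12.390% = 6.0100%
Exact: (1 + 0.1840)/(1 + 0.1239) − 1 = 5.34745%
Error = 6.0100% − 5.34745% = 0.66255% → 0.663%.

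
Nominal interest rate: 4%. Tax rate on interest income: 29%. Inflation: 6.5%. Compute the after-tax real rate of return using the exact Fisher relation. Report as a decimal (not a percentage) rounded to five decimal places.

-0.03437

After-tax nominal return = 4% × (1 − 0.29) = 2.8400%.
1 + r = 1.02840 / 1.06500 = 0.965634
After-tax real rate = 0.965634 − 1 → -0.03437.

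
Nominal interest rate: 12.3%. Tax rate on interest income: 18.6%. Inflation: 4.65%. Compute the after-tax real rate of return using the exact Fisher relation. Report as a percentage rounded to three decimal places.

After-tax nominal return = 12.3% × (1 − 0.186) = 10.0122%.
1 + r = 1.100122 / 1.04650 = 1.051239
After-tax real rate = 1.051239 − 1 → 5.124%.

5.124%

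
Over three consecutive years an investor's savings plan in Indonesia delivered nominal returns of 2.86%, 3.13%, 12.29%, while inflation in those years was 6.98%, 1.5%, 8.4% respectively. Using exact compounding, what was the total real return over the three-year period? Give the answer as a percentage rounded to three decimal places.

Nominal growth factor = 1.0286 × 1.0313 × 1.1229 = 1.191167
Price-level growth factor = 1.0698 × 1.0150 × 1.0840 = 1.177058
Real growth factor = 1.191167 / 1.177058 = 1.011986
Total real return = 1.011986 − 1 → 1.199%.

1.199%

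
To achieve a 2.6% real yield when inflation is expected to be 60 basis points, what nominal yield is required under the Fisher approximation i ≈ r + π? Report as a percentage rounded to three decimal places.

i ≈ r + π = 2.6% + 0.6% = 3.200%.

3.200%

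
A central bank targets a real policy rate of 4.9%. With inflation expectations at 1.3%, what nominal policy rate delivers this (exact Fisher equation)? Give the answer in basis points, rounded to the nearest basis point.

626 basis points

(1 + i) = (1 + r)(1 + π) = 1.04900 × 1.01300 = 1.062637
i = 1.062637 − 1, so the required nominal rate is 626 basis points.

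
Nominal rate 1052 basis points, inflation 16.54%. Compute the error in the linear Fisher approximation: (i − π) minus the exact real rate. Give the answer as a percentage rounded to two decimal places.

Approximate: r ≈ 10.520% − 16.540% = -6.0200%
Exact: (1 + 0.1052)/(1 + 0.1654) − 1 = -5.1656%
Error = -6.0200% − (-5.1656%) = -0.8544% → -0.85%.

-0.85%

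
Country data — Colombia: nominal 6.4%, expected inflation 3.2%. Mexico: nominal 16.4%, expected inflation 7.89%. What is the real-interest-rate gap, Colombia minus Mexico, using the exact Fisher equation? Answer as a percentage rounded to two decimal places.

-4.79%

Colombia: (1 + 0.0640)/(1 + 0.0320) − 1 = 3.1008%
Mexico: (1 + 0.1640)/(1 + 0.0789) − 1 = 7.8877%
Differential = 3.1008% − 7.8877% = -4.7869% → -4.79%.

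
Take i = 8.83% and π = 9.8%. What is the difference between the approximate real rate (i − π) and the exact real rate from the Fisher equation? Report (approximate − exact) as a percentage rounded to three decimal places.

-0.087%

Approximate: r ≈ 8.830% − 9.800% = -0.9700%
Exact: (1 + 0.0883)/(1 + 0.0980) − 1 = -0.8834%
Error = -0.9700% − (-0.8834%) = -0.0866% → -0.087%.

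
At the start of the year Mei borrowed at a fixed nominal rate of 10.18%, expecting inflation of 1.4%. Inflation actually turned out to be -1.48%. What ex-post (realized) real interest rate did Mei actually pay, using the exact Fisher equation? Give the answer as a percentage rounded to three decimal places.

Ex-post: (1 + 0.1018)/(1 − 0.0148) − 1 = 11.8352%
So the realized real rate is 11.835%.

11.835%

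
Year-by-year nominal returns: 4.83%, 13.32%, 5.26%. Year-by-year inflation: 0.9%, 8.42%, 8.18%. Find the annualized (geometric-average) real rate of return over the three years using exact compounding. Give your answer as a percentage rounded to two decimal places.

Nominal growth factor = 1.0483 × 1.1332 × 1.0526 = 1.25041887
Price-level growth factor = 1.0090 × 1.0842 × 1.0818 = 1.18344355
Real growth factor = 1.25041887 / 1.18344355 = 1.05659359
Annualized real rate = 1.05659359^(1/3) − 1 = 1.8519% → 1.85%.

1.85%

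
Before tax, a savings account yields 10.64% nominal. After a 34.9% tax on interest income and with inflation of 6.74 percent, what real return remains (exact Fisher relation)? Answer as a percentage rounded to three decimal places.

After-tax nominal return = 10.64% × (1 − 0.349) = 6.92664%.
1 + r = 1.0692664 / 1.06740 = 1.001749
After-tax real rate = 1.001749 − 1 → 0.175%.

0.175%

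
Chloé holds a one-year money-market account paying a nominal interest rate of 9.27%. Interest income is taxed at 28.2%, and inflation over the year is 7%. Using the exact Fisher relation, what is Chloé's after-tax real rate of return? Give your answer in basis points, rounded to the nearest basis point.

After-tax nominal return = 9.27% × (1 − 0.282) = 6.65586%.
1 + r = 1.0665586 / 1.07000 = 0.996784
After-tax real rate = 0.996784 − 1 → -32 basis points.

-32 basis points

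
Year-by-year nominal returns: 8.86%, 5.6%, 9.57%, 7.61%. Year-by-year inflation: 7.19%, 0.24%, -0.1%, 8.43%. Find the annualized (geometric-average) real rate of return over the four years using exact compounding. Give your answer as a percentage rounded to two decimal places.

3.88%

Nominal growth factor = 1.0886 × 1.0560 × 1.0957 × 1.0761 = 1.35542828
Price-level growth factor = 1.0719 × 1.0024 × 0.9990 × 1.0843 = 1.16388555
Real growth factor = 1.35542828 / 1.16388555 = 1.16457179
Annualized real rate = 1.16457179^(1/4) − 1 = 3.8823% → 3.88%.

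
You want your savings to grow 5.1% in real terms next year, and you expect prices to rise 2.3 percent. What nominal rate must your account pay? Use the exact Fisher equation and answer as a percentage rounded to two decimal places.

(1 + i) = (1 + r)(1 + π) = 1.05100 × 1.02300 = 1.075173
i = 1.075173 − 1, so the required nominal rate is 7.52%.

7.52%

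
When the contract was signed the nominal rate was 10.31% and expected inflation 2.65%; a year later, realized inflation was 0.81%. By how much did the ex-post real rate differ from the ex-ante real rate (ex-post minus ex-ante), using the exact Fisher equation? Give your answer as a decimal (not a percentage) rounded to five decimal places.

Ex-ante: (1 + 0.1031)/(1 + 0.0265) − 1 = 7.4623%
Ex-post: (1 + 0.1031)/(1 + 0.0081) − 1 = 9.4237%
Difference (ex-post − ex-ante) = 1.9614% → 0.01961.

0.01961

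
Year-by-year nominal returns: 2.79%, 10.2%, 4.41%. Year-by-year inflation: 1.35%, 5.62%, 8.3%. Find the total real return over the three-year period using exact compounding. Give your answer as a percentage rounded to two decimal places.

2.02%

Nominal growth factor = 1.0279 × 1.1020 × 1.0441 = 1.182700
Price-level growth factor = 1.0135 × 1.0562 × 1.0830 = 1.159307
Real growth factor = 1.182700 / 1.159307 = 1.020179
Total real return = 1.020179 − 1 → 2.02%.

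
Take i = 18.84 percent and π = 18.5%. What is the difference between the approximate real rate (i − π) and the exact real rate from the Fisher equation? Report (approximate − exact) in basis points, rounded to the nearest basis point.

Approximate: r ≈ 18.840% − 18.500% = 0.3400%
Exact: (1 + 0.1884)/(1 + 0.1850) − 1 = 0.2869%
Error = 0.3400% − 0.2869% = 0.0531% → 5 basis points.

5 basis points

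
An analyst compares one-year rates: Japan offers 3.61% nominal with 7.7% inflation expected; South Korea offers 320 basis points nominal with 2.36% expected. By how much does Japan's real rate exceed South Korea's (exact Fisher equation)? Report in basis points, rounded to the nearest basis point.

-462 basis points

Japan: (1 + 0.0361)/(1 + 0.0770) − 1 = -3.7976%
South Korea: (1 + 0.0320)/(1 + 0.0236) − 1 = 0.8206%
Differential = -3.7976% − 0.8206% = -4.6182% → -462 basis points.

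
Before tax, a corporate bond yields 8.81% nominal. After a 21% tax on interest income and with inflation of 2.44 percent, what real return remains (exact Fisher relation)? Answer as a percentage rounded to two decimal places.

After-tax nominal return = 8.81% × (1 − 0.21) = 6.9599%.
1 + r = 1.069599 / 1.02440 = 1.044122
After-tax real rate = 1.044122 − 1 → 4.41%.

4.41%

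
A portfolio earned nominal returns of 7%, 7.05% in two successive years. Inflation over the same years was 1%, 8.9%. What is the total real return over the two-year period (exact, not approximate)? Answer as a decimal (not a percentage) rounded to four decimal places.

Compound the nominal returns: 1.0700 × 1.0705 = 1.145435.
Compound inflation: 1.0100 × 1.0890 = 1.099890.
Deflate: 1.145435 / 1.099890 = 1.041409.
Total real return = 1.041409 − 1 → 0.0414.

0.0414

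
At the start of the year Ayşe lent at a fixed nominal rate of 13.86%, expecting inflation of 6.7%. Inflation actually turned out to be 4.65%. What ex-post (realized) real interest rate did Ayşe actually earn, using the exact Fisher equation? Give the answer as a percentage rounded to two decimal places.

Ex-post: (1 + 0.1386)/(1 + 0.0465) − 1 = 8.8008%
So the realized real rate is 8.80%.

8.80%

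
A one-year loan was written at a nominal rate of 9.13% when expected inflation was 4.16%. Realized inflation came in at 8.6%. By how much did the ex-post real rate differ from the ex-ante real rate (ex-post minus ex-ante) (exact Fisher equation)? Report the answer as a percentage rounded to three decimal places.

-4.283%

Ex-ante: (1 + 0.0913)/(1 + 0.0416) − 1 = 4.77151%
Ex-post: (1 + 0.0913)/(1 + 0.0860) − 1 = 0.48803%
Difference (ex-post − ex-ante) = -4.28348% → -4.283%.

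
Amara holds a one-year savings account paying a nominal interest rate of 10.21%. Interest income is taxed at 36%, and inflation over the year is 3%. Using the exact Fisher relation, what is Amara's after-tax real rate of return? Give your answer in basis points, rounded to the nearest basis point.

343 basis points

After-tax nominal return = 10.21% × (1 − 0.36) = 6.5344%.
1 + r = 1.065344 / 1.03000 = 1.034315
After-tax real rate = 1.034315 − 1 → 343 basis points.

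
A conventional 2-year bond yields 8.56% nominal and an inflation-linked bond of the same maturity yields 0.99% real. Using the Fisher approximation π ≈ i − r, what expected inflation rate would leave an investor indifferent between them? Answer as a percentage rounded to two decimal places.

7.57%

π ≈ i − r = 8.56% − 0.99% → 7.57%.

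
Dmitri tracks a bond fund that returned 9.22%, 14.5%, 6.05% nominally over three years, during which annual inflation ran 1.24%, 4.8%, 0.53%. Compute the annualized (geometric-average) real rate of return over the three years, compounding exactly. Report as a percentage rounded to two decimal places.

7.53%

Nominal growth factor = 1.0922 × 1.1450 × 1.0605 = 1.32622842
Price-level growth factor = 1.0124 × 1.0480 × 1.0053 = 1.06661847
Real growth factor = 1.32622842 / 1.06661847 = 1.24339532
Annualized real rate = 1.24339532^(1/3) − 1 = 7.5317% → 7.53%.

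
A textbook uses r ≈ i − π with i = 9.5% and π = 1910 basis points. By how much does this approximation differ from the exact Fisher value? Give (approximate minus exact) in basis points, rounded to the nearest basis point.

Approximate: r ≈ 9.500% − 19.100% = -9.6000%
Exact: (1 + 0.0950)/(1 + 0.1910) − 1 = -8.0605%
Error = -9.6000% − (-8.0605%) = -1.5395% → -154 basis points.

-154 basis points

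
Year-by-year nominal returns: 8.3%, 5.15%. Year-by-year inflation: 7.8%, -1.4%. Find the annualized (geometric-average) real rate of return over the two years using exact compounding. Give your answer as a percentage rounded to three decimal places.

Compound the nominal returns: 1.0830 × 1.0515 = 1.13877450.
Compound inflation: 1.0780 × 0.9860 = 1.06290800.
Deflate: 1.13877450 / 1.06290800 = 1.07137636.
Annualized real rate = 1.07137636^(1/2) − 1 = 3.5073% → 3.507%.

3.507%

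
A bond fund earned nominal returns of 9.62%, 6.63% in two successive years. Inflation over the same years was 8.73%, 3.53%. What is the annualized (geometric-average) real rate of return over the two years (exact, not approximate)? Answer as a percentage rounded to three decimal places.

1.901%

Nominal growth factor = 1.0962 × 1.0663 = 1.16887806
Price-level growth factor = 1.0873 × 1.0353 = 1.12568169
Real growth factor = 1.16887806 / 1.12568169 = 1.03837352
Annualized real rate = 1.03837352^(1/2) − 1 = 1.9006% → 1.901%.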